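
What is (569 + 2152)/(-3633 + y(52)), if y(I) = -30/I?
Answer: -23582/31491 ≈ -0.74885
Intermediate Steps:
(569 + 2152)/(-3633 + y(52)) = (569 + 2152)/(-3633 - 30/52) = 2721/(-3633 - 30*1/52) = 2721/(-3633 - 15/26) = 2721/(-94473/26) = 2721*(-26/94473) = -23582/31491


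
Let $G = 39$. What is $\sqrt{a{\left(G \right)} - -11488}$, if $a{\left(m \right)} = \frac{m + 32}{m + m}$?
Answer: $\frac{\sqrt{69898530}}{78} \approx 107.19$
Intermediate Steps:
$a{\left(m \right)} = \frac{32 + m}{2 m}$
$\sqrt{a{\left(G \right)} - -11488} = \sqrt{\frac{32 + 39}{2 \cdot 39} - -11488} = \sqrt{\frac{1}{2} \cdot \frac{1}{39} \cdot 71 + \left(-1710 + 13198\right)} = \sqrt{\frac{71}{78} + 11488} = \sqrt{\frac{896135}{78}} = \frac{\sqrt{69898530}}{78}$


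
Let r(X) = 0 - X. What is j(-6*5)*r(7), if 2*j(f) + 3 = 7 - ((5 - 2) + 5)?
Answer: 14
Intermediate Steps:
r(X) = -X
j(f) = -2 (j(f) = -3/2 + (7 - ((5 - 2) + 5))/2 = -3/2 + (7 - (3 + 5))/2 = -3/2 + (7 - 1*8)/2 = -3/2 + (7 - 8)/2 = -3/2 + (½)*(-1) = -3/2 - ½ = -2)
j(-6*5)*r(7) = -(-2)*7 = -2*(-7) = 14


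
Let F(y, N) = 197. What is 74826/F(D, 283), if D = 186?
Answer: 74826/197 ≈ 379.83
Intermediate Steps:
74826/F(D, 283) = 74826/197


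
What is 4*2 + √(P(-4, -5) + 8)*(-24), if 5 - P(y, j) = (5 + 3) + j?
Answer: 8 - 24*√10 ≈ -67.895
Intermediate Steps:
P(y, j) = -3 - j (P(y, j) = 5 - ((5 + 3) + j) = 5 - (8 + j) = 5 + (-8 - j) = -3 - j)
4*2 + √(P(-4, -5) + 8)*(-24) = 4*2 + √((-3 - 1*(-5)) + 8)*(-24) = 8 + √((-3 + 5) + 8)*(-24) = 8 + √(2 + 8)*(-24) = 8 + √10*(-24) = 8 - 24*√10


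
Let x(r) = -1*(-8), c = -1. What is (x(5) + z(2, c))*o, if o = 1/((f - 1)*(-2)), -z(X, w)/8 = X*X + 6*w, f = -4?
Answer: 12/5 ≈ 2.4000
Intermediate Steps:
z(X, w) = -48*w - 8*X² (z(X, w) = -8*(X*X + 6*w) = -8*(X² + 6*w) = -48*w - 8*X²)
x(r) = 8
o = ⅒ (o = 1/((-4 - 1)*(-2)) = 1/(-5*(-2)) = 1/10 = ⅒ ≈ 0.10000)
(x(5) + z(2, c))*o = (8 + (-48*(-1) - 8*2²))*(⅒) = (8 + (48 - 8*4))*(⅒) = (8 + (48 - 32))*(⅒) = (8 + 16)*(⅒) = 24*(⅒) = 12/5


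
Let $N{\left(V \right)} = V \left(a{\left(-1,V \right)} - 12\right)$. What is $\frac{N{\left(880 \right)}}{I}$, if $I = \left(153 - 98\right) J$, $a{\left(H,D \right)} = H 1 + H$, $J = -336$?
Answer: $\frac{2}{3} \approx 0.66667$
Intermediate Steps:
$a{\left(H,D \right)} = 2 H$ ($a{\left(H,D \right)} = H + H = 2 H$)
$N{\left(V \right)} = - 14 V$ ($N{\left(V \right)} = V \left(2 \left(-1\right) - 12\right) = V \left(-2 - 12\right) = V \left(-14\right) = - 14 V$)
$I = -18480$ ($I = \left(153 - 98\right) \left(-336\right) = 55 \left(-336\right) = -18480$)
$\frac{N{\left(880 \right)}}{I} = \frac{\left(-14\right) 880}{-18480} = \left(-12320\right) \left(- \frac{1}{18480}\right) = \frac{2}{3}$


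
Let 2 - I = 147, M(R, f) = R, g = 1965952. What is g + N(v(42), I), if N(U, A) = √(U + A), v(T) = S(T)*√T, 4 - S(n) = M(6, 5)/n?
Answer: 1965952 + √(-7105 + 189*√42)/7 ≈ 1.966e+6 + 10.955*I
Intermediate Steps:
S(n) = 4 - 6/n
I = -145 (I = 2 - 1*147 = 2 - 147 = -145)
v(T) = √T*(4 - 6/T) (v(T) = (4 - 6/T)*√T = √T*(4 - 6/T))
N(U, A) = √(A + U)
g + N(v(42), I) = 1965952 + √(-145 + 2*(-3 + 2*42)/√42) = 1965952 + √(-145 + 2*(√42/42)*(-3 + 84)) = 1965952 + √(-145 + 2*(√42/42)*81) = 1965952 + √(-145 + 27*√42/7)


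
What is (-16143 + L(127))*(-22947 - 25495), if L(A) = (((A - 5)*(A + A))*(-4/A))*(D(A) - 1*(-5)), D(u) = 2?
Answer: 1112954950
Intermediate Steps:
L(A) = 280 - 56*A (L(A) = (((A - 5)*(A + A))*(-4/A))*(2 - 1*(-5)) = (((-5 + A)*(2*A))*(-4/A))*(2 + 5) = ((2*A*(-5 + A))*(-4/A))*7 = (40 - 8*A)*7 = 280 - 56*A)
(-16143 + L(127))*(-22947 - 25495) = (-16143 + (280 - 56*127))*(-22947 - 25495) = (-16143 + (280 - 7112))*(-48442) = (-16143 - 6832)*(-48442) = -22975*(-48442) = 1112954950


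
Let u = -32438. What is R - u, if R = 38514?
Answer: 70952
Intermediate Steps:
R - u = 38514 - 1*(-32438) = 38514 + 32438 = 70952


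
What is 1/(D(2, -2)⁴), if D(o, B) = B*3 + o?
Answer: 1/256 ≈ 0.0039063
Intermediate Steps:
D(o, B) = o + 3*B (D(o, B) = 3*B + o = o + 3*B)
1/(D(2, -2)⁴) = 1/((2 + 3*(-2))⁴) = 1/((2 - 6)⁴) = 1/((-4)⁴) = 1/256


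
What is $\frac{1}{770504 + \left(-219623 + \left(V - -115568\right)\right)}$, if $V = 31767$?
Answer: $\frac{1}{698216} \approx 1.4322 \cdot 10^{-6}$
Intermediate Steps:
$\frac{1}{770504 + \left(-219623 + \left(V - -115568\right)\right)} = \frac{1}{770504 + \left(-219623 + \left(31767 - -115568\right)\right)} = \frac{1}{770504 + \left(-219623 + \left(31767 + 115568\right)\right)} = \frac{1}{770504 + \left(-219623 + 147335\right)} = \frac{1}{770504 - 72288} = \frac{1}{698216}$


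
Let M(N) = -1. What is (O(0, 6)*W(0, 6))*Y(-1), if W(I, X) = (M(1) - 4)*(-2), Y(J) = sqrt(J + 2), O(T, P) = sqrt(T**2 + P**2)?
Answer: 60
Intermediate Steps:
O(T, P) = sqrt(P**2 + T**2)
Y(J) = sqrt(2 + J)
W(I, X) = 10 (W(I, X) = (-1 - 4)*(-2) = -5*(-2) = 10)
(O(0, 6)*W(0, 6))*Y(-1) = (sqrt(6**2 + 0**2)*10)*sqrt(2 - 1) = (sqrt(36 + 0)*10)*sqrt(1) = (sqrt(36)*10)*1 = (6*10)*1 = 60*1 = 60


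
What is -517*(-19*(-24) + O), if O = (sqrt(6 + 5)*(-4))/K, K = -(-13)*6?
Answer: -235752 + 1034*sqrt(11)/39 ≈ -2.3566e+5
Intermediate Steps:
K = 78 (K = -1*(-78) = 78)
O = -2*sqrt(11)/39 (O = (sqrt(6 + 5)*(-4))/78 = (sqrt(11)*(-4))*(1/78) = -4*sqrt(11)*(1/78) = -2*sqrt(11)/39 ≈ -0.17008)
-517*(-19*(-24) + O) = -517*(-19*(-24) - 2*sqrt(11)/39) = -517*(456 - 2*sqrt(11)/39) = -235752 + 1034*sqrt(11)/39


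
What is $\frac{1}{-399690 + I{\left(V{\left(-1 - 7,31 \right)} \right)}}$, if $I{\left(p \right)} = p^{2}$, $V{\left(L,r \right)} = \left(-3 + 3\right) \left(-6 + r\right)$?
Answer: $- \frac{1}{399690} \approx -2.5019 \cdot 10^{-6}$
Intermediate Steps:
$V{\left(L,r \right)} = 0$ ($V{\left(L,r \right)} = 0 \left(-6 + r\right) = 0$)
$\frac{1}{-399690 + I{\left(V{\left(-1 - 7,31 \right)} \right)}} = \frac{1}{-399690 + 0^{2}} = \frac{1}{-399690 + 0} = \frac{1}{-399690} = - \frac{1}{399690}$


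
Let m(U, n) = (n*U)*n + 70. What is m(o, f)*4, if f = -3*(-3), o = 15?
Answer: 5140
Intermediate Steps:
f = 9
m(U, n) = 70 + U*n² (m(U, n) = (U*n)*n + 70 = U*n² + 70 = 70 + U*n²)
m(o, f)*4 = (70 + 15*9²)*4 = (70 + 15*81)*4 = (70 + 1215)*4 = 1285*4 = 5140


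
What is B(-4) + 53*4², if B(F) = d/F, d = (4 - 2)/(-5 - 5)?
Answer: 16961/20 ≈ 848.05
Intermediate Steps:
d = -⅕ (d = 2/(-10) = 2*(-⅒) = -⅕ ≈ -0.20000)
B(F) = -1/(5*F)
B(-4) + 53*4² = -⅕/(-4) + 53*4² = -⅕*(-¼) + 53*16 = 1/20 + 848 = 16961/20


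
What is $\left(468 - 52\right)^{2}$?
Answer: $173056$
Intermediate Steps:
$\left(468 - 52\right)^{2} = 416^{2} = 173056$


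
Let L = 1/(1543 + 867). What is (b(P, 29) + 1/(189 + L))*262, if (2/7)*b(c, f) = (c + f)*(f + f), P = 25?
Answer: 1308190825024/455491 ≈ 2.8720e+6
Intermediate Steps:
L = 1/2410 ≈ 0.00041494
b(c, f) = 7*f*(c + f) (b(c, f) = 7*((c + f)*(f + f))/2 = 7*((c + f)*(2*f))/2 = 7*(2*f*(c + f))/2 = 7*f*(c + f))
(b(P, 29) + 1/(189 + L))*262 = (7*29*(25 + 29) + 1/(189 + 1/2410))*262 = (7*29*54 + 1/(455491/2410))*262 = (10962 + 2410/455491)*262 = (4993094752/455491)*262 = 1308190825024/455491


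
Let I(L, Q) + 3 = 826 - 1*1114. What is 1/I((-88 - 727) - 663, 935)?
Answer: -1/291 ≈ -0.0034364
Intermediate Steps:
I(L, Q) = -291 (I(L, Q) = -3 + (826 - 1*1114) = -3 + (826 - 1114) = -3 - 288 = -291)
1/I((-88 - 727) - 663, 935) = 1/(-291) = -1/291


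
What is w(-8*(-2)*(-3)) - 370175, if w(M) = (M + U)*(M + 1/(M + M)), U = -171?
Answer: -11509143/32 ≈ -3.5966e+5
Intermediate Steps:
w(M) = (-171 + M)*(M + 1/(2*M)) (w(M) = (M - 171)*(M + 1/(M + M)) = (-171 + M)*(M + 1/(2*M)))
w(-8*(-2)*(-3)) - 370175 = (½ + (-8*(-2)*(-3))² - 171*(-8*(-2))*(-3) - 171/(2*(-8*(-2)*(-3)))) - 370175 = (½ + (16*(-3))² - 2736*(-3) - 171/(2*(16*(-3)))) - 370175 = (½ + (-48)² - 171*(-48) - 171/2/(-48)) - 370175 = (½ + 2304 + 8208 - 171/2*(-1/48)) - 370175 = (½ + 2304 + 8208 + 57/32) - 370175 = 336457/32 - 370175 = -11509143/32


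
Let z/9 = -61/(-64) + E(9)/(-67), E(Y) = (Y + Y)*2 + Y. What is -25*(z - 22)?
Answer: 2086825/4288 ≈ 486.67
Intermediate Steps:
E(Y) = 5*Y (E(Y) = (2*Y)*2 + Y = 4*Y + Y = 5*Y)
z = 10863/4288 (z = 9*(-61/(-64) + (5*9)/(-67)) = 9*(-61*(-1/64) + 45*(-1/67)) = 9*(61/64 - 45/67) = 9*(1207/4288) = 10863/4288 ≈ 2.5333)
-25*(z - 22) = -25*(10863/4288 - 22) = -25*(-83473/4288) = 2086825/4288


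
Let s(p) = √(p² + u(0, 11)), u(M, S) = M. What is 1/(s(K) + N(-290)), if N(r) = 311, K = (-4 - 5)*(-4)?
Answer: 1/347 ≈ 0.0028818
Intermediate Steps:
K = 36 (K = -9*(-4) = 36)
s(p) = √(p²) (s(p) = √(p² + 0) = √(p²))
1/(s(K) + N(-290)) = 1/(√(36²) + 311) = 1/(√1296 + 311) = 1/(36 + 311) = 1/347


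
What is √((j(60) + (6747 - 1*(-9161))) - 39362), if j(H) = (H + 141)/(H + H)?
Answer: I*√9380930/20 ≈ 153.14*I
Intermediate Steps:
j(H) = (141 + H)/(2*H) (j(H) = (141 + H)/((2*H)) = (141 + H)*(1/(2*H)) = (141 + H)/(2*H))
√((j(60) + (6747 - 1*(-9161))) - 39362) = √(((½)*(141 + 60)/60 + (6747 - 1*(-9161))) - 39362) = √(((½)*(1/60)*201 + (6747 + 9161)) - 39362) = √((67/40 + 15908) - 39362) = √(636387/40 - 39362) = √(-938093/40) = I*√9380930/20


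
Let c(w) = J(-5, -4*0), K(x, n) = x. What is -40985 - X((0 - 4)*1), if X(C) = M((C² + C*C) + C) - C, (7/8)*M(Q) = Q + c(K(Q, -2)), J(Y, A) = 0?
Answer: -41021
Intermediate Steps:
c(w) = 0
M(Q) = 8*Q/7 (M(Q) = 8*(Q + 0)/7 = 8*Q/7)
X(C) = C/7 + 16*C²/7 (X(C) = 8*((C² + C*C) + C)/7 - C = 8*((C² + C²) + C)/7 - C = 8*(2*C² + C)/7 - C = 8*(C + 2*C²)/7 - C = (8*C/7 + 16*C²/7) - C = C/7 + 16*C²/7)
-40985 - X((0 - 4)*1) = -40985 - (0 - 4)*1*(1 + 16*((0 - 4)*1))/7 = -40985 - (-4*1)*(1 + 16*(-4*1))/7 = -40985 - (-4)*(1 + 16*(-4))/7 = -40985 - (-4)*(1 - 64)/7 = -40985 - (-4)*(-63)/7 = -40985 - 1*36 = -40985 - 36 = -41021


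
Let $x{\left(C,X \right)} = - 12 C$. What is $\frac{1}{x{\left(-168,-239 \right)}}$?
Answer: $\frac{1}{2016} \approx 0.00049603$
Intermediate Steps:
$\frac{1}{x{\left(-168,-239 \right)}} = \frac{1}{\left(-12\right) \left(-168\right)} = \frac{1}{2016}$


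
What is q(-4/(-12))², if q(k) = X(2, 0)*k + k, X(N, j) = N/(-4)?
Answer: 1/36 ≈ 0.027778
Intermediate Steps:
X(N, j) = -N/4 (X(N, j) = N*(-¼) = -N/4)
q(k) = k/2 (q(k) = (-¼*2)*k + k = -k/2 + k = k/2)
q(-4/(-12))² = ((-4/(-12))/2)² = ((-4*(-1/12))/2)² = ((½)*(⅓))² = (⅙)² = 1/36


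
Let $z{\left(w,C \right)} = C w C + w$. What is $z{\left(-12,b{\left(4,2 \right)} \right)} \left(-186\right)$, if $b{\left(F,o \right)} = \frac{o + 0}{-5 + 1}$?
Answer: $2790$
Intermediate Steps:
$b{\left(F,o \right)} = - \frac{o}{4}$ ($b{\left(F,o \right)} = \frac{o}{-4} = o \left(- \frac{1}{4}\right) = - \frac{o}{4}$)
$z{\left(w,C \right)} = w + w C^{2}$ ($z{\left(w,C \right)} = w C^{2} + w = w + w C^{2}$)
$z{\left(-12,b{\left(4,2 \right)} \right)} \left(-186\right) = - 12 \left(1 + \left(\left(- \frac{1}{4}\right) 2\right)^{2}\right) \left(-186\right) = - 12 \left(1 + \left(- \frac{1}{2}\right)^{2}\right) \left(-186\right) = - 12 \left(1 + \frac{1}{4}\right) \left(-186\right) = \left(-12\right) \frac{5}{4} \left(-186\right) = \left(-15\right) \left(-186\right) = 2790$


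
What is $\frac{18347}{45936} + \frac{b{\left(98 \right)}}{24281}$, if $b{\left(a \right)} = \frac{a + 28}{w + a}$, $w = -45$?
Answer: $\frac{23616413807}{59114716848} \approx 0.3995$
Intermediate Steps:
$b{\left(a \right)} = \frac{28 + a}{-45 + a}$ ($b{\left(a \right)} = \frac{a + 28}{-45 + a} = \frac{28 + a}{-45 + a}$)
$\frac{18347}{45936} + \frac{b{\left(98 \right)}}{24281} = \frac{18347}{45936} + \frac{\frac{1}{-45 + 98} \left(28 + 98\right)}{24281} = 18347 \cdot \frac{1}{45936} + \frac{1}{53} \cdot 126 \cdot \frac{1}{24281} = \frac{18347}{45936} + \frac{1}{53} \cdot 126 \cdot \frac{1}{24281} = \frac{18347}{45936} + \frac{126}{53} \cdot \frac{1}{24281} = \frac{18347}{45936} + \frac{126}{1286893} = \frac{23616413807}{59114716848}$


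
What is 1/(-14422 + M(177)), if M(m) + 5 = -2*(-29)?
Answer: -1/14369 ≈ -6.9594e-5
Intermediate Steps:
M(m) = 53 (M(m) = -5 - 2*(-29) = -5 + 58 = 53)
1/(-14422 + M(177)) = 1/(-14422 + 53) = 1/(-14369) = -1/14369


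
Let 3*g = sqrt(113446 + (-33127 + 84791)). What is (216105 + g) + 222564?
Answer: 438669 + sqrt(165110)/3 ≈ 4.3880e+5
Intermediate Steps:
g = sqrt(165110)/3 (g = sqrt(113446 + (-33127 + 84791))/3 = sqrt(113446 + 51664)/3 = sqrt(165110)/3 ≈ 135.45)
(216105 + g) + 222564 = (216105 + sqrt(165110)/3) + 222564 = 438669 + sqrt(165110)/3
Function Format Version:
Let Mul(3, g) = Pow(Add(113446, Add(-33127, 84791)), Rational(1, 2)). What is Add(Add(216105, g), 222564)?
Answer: Add(438669, Mul(Rational(1, 3), Pow(165110, Rational(1, 2)))) ≈ 4.3880e+5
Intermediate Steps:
g = Mul(Rational(1, 3), Pow(165110, Rational(1, 2))) (g = Mul(Rational(1, 3), Pow(Add(113446, Add(-33127, 84791)), Rational(1, 2))) = Mul(Rational(1, 3), Pow(Add(113446, 51664), Rational(1, 2))) = Mul(Rational(1, 3), Pow(165110, Rational(1, 2))) ≈ 135.45)
Add(Add(216105, g), 222564) = Add(Add(216105, Mul(Rational(1, 3), Pow(165110, Rational(1, 2)))), 222564) = Add(438669, Mul(Rational(1, 3), Pow(165110, Rational(1, 2))))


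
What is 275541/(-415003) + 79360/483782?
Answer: -50183568991/100385490673 ≈ -0.49991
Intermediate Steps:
275541/(-415003) + 79360/483782 = 275541*(-1/415003) + 79360*(1/483782) = -275541/415003 + 39680/241891 = -50183568991/100385490673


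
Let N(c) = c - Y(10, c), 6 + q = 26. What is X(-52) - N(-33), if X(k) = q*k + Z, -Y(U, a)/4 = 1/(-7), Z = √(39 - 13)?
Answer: -7045/7 + √26 ≈ -1001.3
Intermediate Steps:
q = 20 (q = -6 + 26 = 20)
Z = √26 ≈ 5.0990
Y(U, a) = 4/7 (Y(U, a) = -4/(-7) = -4*(-⅐) = 4/7)
X(k) = √26 + 20*k (X(k) = 20*k + √26 = √26 + 20*k)
N(c) = -4/7 + c (N(c) = c - 1*4/7 = c - 4/7 = -4/7 + c)
X(-52) - N(-33) = (√26 + 20*(-52)) - (-4/7 - 33) = (√26 - 1040) - 1*(-235/7) = (-1040 + √26) + 235/7 = -7045/7 + √26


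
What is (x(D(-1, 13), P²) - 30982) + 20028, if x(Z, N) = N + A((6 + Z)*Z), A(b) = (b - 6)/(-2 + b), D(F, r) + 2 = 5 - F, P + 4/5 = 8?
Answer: -5178101/475 ≈ -10901.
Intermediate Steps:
P = 36/5 (P = -⅘ + 8 = 36/5 ≈ 7.2000)
D(F, r) = 3 - F (D(F, r) = -2 + (5 - F) = 3 - F)
A(b) = (-6 + b)/(-2 + b)
x(Z, N) = N + (-6 + Z*(6 + Z))/(-2 + Z*(6 + Z)) (x(Z, N) = N + (-6 + (6 + Z)*Z)/(-2 + (6 + Z)*Z) = N + (-6 + Z*(6 + Z))/(-2 + Z*(6 + Z)))
(x(D(-1, 13), P²) - 30982) + 20028 = ((-6 + (36/5)²*(-2 + (3 - 1*(-1))*(6 + (3 - 1*(-1)))) + (3 - 1*(-1))*(6 + (3 - 1*(-1))))/(-2 + (3 - 1*(-1))*(6 + (3 - 1*(-1)))) - 30982) + 20028 = ((-6 + 1296*(-2 + (3 + 1)*(6 + (3 + 1)))/25 + (3 + 1)*(6 + (3 + 1)))/(-2 + (3 + 1)*(6 + (3 + 1))) - 30982) + 20028 = ((-6 + 1296*(-2 + 4*(6 + 4))/25 + 4*(6 + 4))/(-2 + 4*(6 + 4)) - 30982) + 20028 = ((-6 + 1296*(-2 + 4*10)/25 + 4*10)/(-2 + 4*10) - 30982) + 20028 = ((-6 + 1296*(-2 + 40)/25 + 40)/(-2 + 40) - 30982) + 20028 = ((-6 + (1296/25)*38 + 40)/38 - 30982) + 20028 = ((-6 + 49248/25 + 40)/38 - 30982) + 20028 = ((1/38)*(50098/25) - 30982) + 20028 = (25049/475 - 30982) + 20028 = -14691401/475 + 20028 = -5178101/475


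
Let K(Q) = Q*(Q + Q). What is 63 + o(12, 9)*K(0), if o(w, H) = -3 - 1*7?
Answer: 63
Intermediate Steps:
o(w, H) = -10 (o(w, H) = -3 - 7 = -10)
K(Q) = 2*Q**2 (K(Q) = Q*(2*Q) = 2*Q**2)
63 + o(12, 9)*K(0) = 63 - 20*0**2 = 63 - 20*0 = 63 - 10*0 = 63 + 0 = 63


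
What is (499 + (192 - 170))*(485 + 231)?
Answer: 373036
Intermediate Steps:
(499 + (192 - 170))*(485 + 231) = (499 + 22)*716 = 521*716 = 373036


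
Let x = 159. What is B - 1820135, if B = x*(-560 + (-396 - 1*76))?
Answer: -1984223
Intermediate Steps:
B = -164088 (B = 159*(-560 + (-396 - 1*76)) = 159*(-560 + (-396 - 76)) = 159*(-560 - 472) = 159*(-1032) = -164088)
B - 1820135 = -164088 - 1820135 = -1984223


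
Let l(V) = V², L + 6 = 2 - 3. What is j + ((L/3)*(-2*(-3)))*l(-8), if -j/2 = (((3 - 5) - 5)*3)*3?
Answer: -770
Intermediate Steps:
L = -7 (L = -6 + (2 - 3) = -6 - 1 = -7)
j = 126 (j = -2*((3 - 5) - 5)*3*3 = -2*(-2 - 5)*3*3 = -2*(-7*3)*3 = -(-42)*3 = -2*(-63) = 126)
j + ((L/3)*(-2*(-3)))*l(-8) = 126 + ((-7/3)*(-2*(-3)))*(-8)² = 126 + (-7*⅓*6)*64 = 126 - 7/3*6*64 = 126 - 14*64 = 126 - 896 = -770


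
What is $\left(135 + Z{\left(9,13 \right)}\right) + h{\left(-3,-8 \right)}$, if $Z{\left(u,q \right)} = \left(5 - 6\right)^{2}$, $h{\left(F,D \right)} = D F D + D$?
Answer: $-64$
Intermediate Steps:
$h{\left(F,D \right)} = D + F D^{2}$ ($h{\left(F,D \right)} = F D^{2} + D = D + F D^{2}$)
$Z{\left(u,q \right)} = 1$ ($Z{\left(u,q \right)} = \left(5 - 6\right)^{2} = \left(-1\right)^{2} = 1$)
$\left(135 + Z{\left(9,13 \right)}\right) + h{\left(-3,-8 \right)} = \left(135 + 1\right) - 8 \left(1 - -24\right) = 136 - 8 \left(1 + 24\right) = 136 - 200 = -64$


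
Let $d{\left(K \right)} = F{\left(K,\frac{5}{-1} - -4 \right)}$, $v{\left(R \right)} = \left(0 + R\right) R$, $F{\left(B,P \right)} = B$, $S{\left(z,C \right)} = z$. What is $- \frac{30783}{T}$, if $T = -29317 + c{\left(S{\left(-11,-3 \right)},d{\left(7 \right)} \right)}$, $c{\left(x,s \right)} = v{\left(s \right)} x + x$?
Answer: $\frac{30783}{29867} \approx 1.0307$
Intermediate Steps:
$v{\left(R \right)} = R^{2}$ ($v{\left(R \right)} = R R = R^{2}$)
$d{\left(K \right)} = K$
$c{\left(x,s \right)} = x + x s^{2}$ ($c{\left(x,s \right)} = s^{2} x + x = x s^{2} + x = x + x s^{2}$)
$T = -29867$ ($T = -29317 - 11 \left(1 + 7^{2}\right) = -29317 - 11 \left(1 + 49\right) = -29317 - 550 = -29867$)
$- \frac{30783}{T} = - \frac{30783}{-29867} = \left(-30783\right) \left(- \frac{1}{29867}\right) = \frac{30783}{29867}$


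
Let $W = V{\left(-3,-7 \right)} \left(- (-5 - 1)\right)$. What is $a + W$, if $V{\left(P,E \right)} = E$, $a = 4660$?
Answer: $4618$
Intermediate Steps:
$W = -42$ ($W = - 7 \left(- (-5 - 1)\right) = - 7 \left(\left(-1\right) \left(-6\right)\right) = \left(-7\right) 6 = -42$)
$a + W = 4660 - 42 = 4618$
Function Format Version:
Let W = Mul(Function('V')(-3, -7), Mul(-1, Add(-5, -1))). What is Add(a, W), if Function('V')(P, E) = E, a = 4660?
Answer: 4618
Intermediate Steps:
W = -42 (W = Mul(-7, Mul(-1, Add(-5, -1))) = Mul(-7, Mul(-1, -6)) = Mul(-7, 6) = -42)
Add(a, W) = Add(4660, -42) = 4618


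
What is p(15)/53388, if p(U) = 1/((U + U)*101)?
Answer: 1/161765640 ≈ 6.1818e-9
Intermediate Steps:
p(U) = 1/(202*U) (p(U) = (1/101)/(2*U) = (1/(2*U))*(1/101) = 1/(202*U))
p(15)/53388 = ((1/202)/15)/53388 = ((1/202)*(1/15))*(1/53388) = (1/3030)*(1/53388) = 1/161765640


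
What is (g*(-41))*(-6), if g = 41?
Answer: 10086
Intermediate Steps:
(g*(-41))*(-6) = (41*(-41))*(-6) = -1681*(-6) = 10086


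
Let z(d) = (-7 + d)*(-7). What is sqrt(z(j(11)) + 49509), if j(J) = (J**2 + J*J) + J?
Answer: sqrt(47787) ≈ 218.60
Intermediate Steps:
j(J) = J + 2*J**2 (j(J) = (J**2 + J**2) + J = 2*J**2 + J = J + 2*J**2)
z(d) = 49 - 7*d
sqrt(z(j(11)) + 49509) = sqrt((49 - 77*(1 + 2*11)) + 49509) = sqrt((49 - 77*(1 + 22)) + 49509) = sqrt((49 - 77*23) + 49509) = sqrt((49 - 7*253) + 49509) = sqrt((49 - 1771) + 49509) = sqrt(-1722 + 49509) = sqrt(47787)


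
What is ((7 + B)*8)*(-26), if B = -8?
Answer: 208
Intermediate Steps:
((7 + B)*8)*(-26) = ((7 - 8)*8)*(-26) = -1*8*(-26) = -8*(-26) = 208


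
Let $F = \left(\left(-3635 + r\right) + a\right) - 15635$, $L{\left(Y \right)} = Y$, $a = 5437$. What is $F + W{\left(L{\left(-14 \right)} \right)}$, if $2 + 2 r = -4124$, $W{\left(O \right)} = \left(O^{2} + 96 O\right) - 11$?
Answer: $-17055$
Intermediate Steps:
$W{\left(O \right)} = -11 + O^{2} + 96 O$
$r = -2063$ ($r = -1 + \frac{1}{2} \left(-4124\right) = -1 - 2062 = -2063$)
$F = -15896$ ($F = \left(\left(-3635 - 2063\right) + 5437\right) - 15635 = \left(-5698 + 5437\right) - 15635 = -261 - 15635 = -15896$)
$F + W{\left(L{\left(-14 \right)} \right)} = -15896 + \left(-11 + \left(-14\right)^{2} + 96 \left(-14\right)\right) = -15896 - 1159 = -17055$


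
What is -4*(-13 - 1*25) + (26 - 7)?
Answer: 171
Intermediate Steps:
-4*(-13 - 1*25) + (26 - 7) = -4*(-13 - 25) + 19 = -4*(-38) + 19 = 152 + 19 = 171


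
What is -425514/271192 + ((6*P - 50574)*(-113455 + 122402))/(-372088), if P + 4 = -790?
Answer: 4190977956165/3153352778 ≈ 1329.1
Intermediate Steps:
P = -794 (P = -4 - 790 = -794)
-425514/271192 + ((6*P - 50574)*(-113455 + 122402))/(-372088) = -425514/271192 + ((6*(-794) - 50574)*(-113455 + 122402))/(-372088) = -425514*1/271192 + ((-4764 - 50574)*8947)*(-1/372088) = -212757/135596 - 55338*8947*(-1/372088) = -212757/135596 - 495109086*(-1/372088) = -212757/135596 + 247554543/186044 = 4190977956165/3153352778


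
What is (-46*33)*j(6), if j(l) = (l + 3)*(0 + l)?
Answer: -81972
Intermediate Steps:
j(l) = l*(3 + l) (j(l) = (3 + l)*l = l*(3 + l))
(-46*33)*j(6) = (-46*33)*(6*(3 + 6)) = -9108*9 = -1518*54 = -81972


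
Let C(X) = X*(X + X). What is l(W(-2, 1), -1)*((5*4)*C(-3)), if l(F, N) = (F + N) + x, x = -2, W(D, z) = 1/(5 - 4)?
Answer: -720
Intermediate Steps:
W(D, z) = 1 (W(D, z) = 1/1 = 1)
C(X) = 2*X² (C(X) = X*(2*X) = 2*X²)
l(F, N) = -2 + F + N (l(F, N) = (F + N) - 2 = -2 + F + N)
l(W(-2, 1), -1)*((5*4)*C(-3)) = (-2 + 1 - 1)*((5*4)*(2*(-3)²)) = -40*2*9 = -40*18 = -2*360 = -720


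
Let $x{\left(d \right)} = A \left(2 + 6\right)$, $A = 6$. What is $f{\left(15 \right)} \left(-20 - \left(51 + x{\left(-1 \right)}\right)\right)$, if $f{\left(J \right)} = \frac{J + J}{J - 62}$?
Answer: $\frac{3570}{47} \approx 75.957$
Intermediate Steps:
$f{\left(J \right)} = \frac{2 J}{-62 + J}$
$x{\left(d \right)} = 48$ ($x{\left(d \right)} = 6 \left(2 + 6\right) = 6 \cdot 8 = 48$)
$f{\left(15 \right)} \left(-20 - \left(51 + x{\left(-1 \right)}\right)\right) = 2 \cdot 15 \frac{1}{-62 + 15} \left(-20 - \left(51 + 48\right)\right) = 2 \cdot 15 \frac{1}{-47} \left(-20 - 99\right) = 2 \cdot 15 \left(- \frac{1}{47}\right) \left(-20 - 99\right) = \left(- \frac{30}{47}\right) \left(-119\right) = \frac{3570}{47}$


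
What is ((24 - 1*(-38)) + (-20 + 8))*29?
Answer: 1450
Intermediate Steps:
((24 - 1*(-38)) + (-20 + 8))*29 = ((24 + 38) - 12)*29 = (62 - 12)*29 = 50*29 = 1450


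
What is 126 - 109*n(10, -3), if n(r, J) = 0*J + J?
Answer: 453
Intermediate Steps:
n(r, J) = J (n(r, J) = 0 + J = J)
126 - 109*n(10, -3) = 126 - 109*(-3) = 126 + 327 = 453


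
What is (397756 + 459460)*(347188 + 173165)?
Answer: 446054917248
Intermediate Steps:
(397756 + 459460)*(347188 + 173165) = 857216*520353 = 446054917248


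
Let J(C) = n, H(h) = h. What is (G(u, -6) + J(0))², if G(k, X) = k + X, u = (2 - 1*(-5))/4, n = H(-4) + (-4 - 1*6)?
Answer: 5329/16 ≈ 333.06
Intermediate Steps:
n = -14 (n = -4 + (-4 - 1*6) = -4 + (-4 - 6) = -4 - 10 = -14)
J(C) = -14
u = 7/4 (u = (2 + 5)*(¼) = 7*(¼) = 7/4 ≈ 1.7500)
G(k, X) = X + k
(G(u, -6) + J(0))² = ((-6 + 7/4) - 14)² = (-17/4 - 14)² = (-73/4)² = 5329/16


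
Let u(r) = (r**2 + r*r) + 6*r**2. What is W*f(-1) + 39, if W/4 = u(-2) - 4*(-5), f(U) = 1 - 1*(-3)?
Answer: 871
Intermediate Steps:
u(r) = 8*r**2 (u(r) = (r**2 + r**2) + 6*r**2 = 2*r**2 + 6*r**2 = 8*r**2)
f(U) = 4 (f(U) = 1 + 3 = 4)
W = 208 (W = 4*(8*(-2)**2 - 4*(-5)) = 4*(8*4 + 20) = 4*(32 + 20) = 4*52 = 208)
W*f(-1) + 39 = 208*4 + 39 = 832 + 39 = 871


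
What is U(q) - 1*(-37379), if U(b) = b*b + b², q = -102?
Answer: 58187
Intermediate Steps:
U(b) = 2*b² (U(b) = b² + b² = 2*b²)
U(q) - 1*(-37379) = 2*(-102)² - 1*(-37379) = 2*10404 + 37379 = 20808 + 37379 = 58187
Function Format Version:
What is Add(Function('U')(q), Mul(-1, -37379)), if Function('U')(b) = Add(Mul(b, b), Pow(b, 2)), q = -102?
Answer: 58187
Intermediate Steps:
Function('U')(b) = Mul(2, Pow(b, 2)) (Function('U')(b) = Add(Pow(b, 2), Pow(b, 2)) = Mul(2, Pow(b, 2)))
Add(Function('U')(q), Mul(-1, -37379)) = Add(Mul(2, Pow(-102, 2)), Mul(-1, -37379)) = Add(Mul(2, 10404), 37379) = Add(20808, 37379) = 58187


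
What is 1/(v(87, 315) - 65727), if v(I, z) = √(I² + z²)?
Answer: -7303/479992415 - √11866/1439977245 ≈ -1.5290e-5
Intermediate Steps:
1/(v(87, 315) - 65727) = 1/(√(87² + 315²) - 65727) = 1/(√(7569 + 99225) - 65727) = 1/(√106794 - 65727) = 1/(3*√11866 - 65727) = 1/(-65727 + 3*√11866)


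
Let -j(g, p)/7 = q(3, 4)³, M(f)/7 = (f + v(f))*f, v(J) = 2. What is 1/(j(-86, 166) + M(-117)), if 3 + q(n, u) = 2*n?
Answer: 1/93996 ≈ 1.0639e-5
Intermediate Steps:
q(n, u) = -3 + 2*n
M(f) = 7*f*(2 + f) (M(f) = 7*((f + 2)*f) = 7*((2 + f)*f) = 7*(f*(2 + f)) = 7*f*(2 + f))
j(g, p) = -189 (j(g, p) = -7*(-3 + 2*3)³ = -7*(-3 + 6)³ = -7*3³ = -7*27 = -189)
1/(j(-86, 166) + M(-117)) = 1/(-189 + 7*(-117)*(2 - 117)) = 1/(-189 + 7*(-117)*(-115)) = 1/(-189 + 94185) = 1/93996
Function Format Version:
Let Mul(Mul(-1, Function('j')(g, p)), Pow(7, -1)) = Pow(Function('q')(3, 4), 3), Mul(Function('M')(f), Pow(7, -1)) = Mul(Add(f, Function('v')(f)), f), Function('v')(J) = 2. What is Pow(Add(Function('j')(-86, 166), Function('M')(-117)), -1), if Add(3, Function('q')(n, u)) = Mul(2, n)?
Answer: Rational(1, 93996) ≈ 1.0639e-5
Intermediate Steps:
Function('q')(n, u) = Add(-3, Mul(2, n))
Function('M')(f) = Mul(7, f, Add(2, f)) (Function('M')(f) = Mul(7, Mul(Add(f, 2), f)) = Mul(7, Mul(Add(2, f), f)) = Mul(7, Mul(f, Add(2, f))) = Mul(7, f, Add(2, f)))
Function('j')(g, p) = -189 (Function('j')(g, p) = Mul(-7, Pow(Add(-3, Mul(2, 3)), 3)) = Mul(-7, Pow(Add(-3, 6), 3)) = Mul(-7, Pow(3, 3)) = Mul(-7, 27) = -189)
Pow(Add(Function('j')(-86, 166), Function('M')(-117)), -1) = Pow(Add(-189, Mul(7, -117, Add(2, -117))), -1) = Pow(Add(-189, Mul(7, -117, -115)), -1) = Pow(Add(-189, 94185), -1) = Pow(93996, -1) = Rational(1, 93996)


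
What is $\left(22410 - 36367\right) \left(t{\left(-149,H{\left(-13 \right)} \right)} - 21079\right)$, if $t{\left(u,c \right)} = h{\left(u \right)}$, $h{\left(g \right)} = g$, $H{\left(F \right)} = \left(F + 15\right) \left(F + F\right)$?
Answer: $296279196$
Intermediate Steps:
$H{\left(F \right)} = 2 F \left(15 + F\right)$ ($H{\left(F \right)} = \left(15 + F\right) 2 F = 2 F \left(15 + F\right)$)
$t{\left(u,c \right)} = u$
$\left(22410 - 36367\right) \left(t{\left(-149,H{\left(-13 \right)} \right)} - 21079\right) = \left(22410 - 36367\right) \left(-149 - 21079\right) = \left(-13957\right) \left(-21228\right) = 296279196$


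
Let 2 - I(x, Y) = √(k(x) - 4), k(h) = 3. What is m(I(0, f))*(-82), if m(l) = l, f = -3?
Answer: -164 + 82*I ≈ -164.0 + 82.0*I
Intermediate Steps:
I(x, Y) = 2 - I (I(x, Y) = 2 - √(3 - 4) = 2 - √(-1) = 2 - I)
m(I(0, f))*(-82) = (2 - I)*(-82) = -164 + 82*I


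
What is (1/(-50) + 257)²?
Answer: 165096801/2500 ≈ 66039.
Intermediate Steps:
(1/(-50) + 257)² = (-1/50 + 257)² = (12849/50)² = 165096801/2500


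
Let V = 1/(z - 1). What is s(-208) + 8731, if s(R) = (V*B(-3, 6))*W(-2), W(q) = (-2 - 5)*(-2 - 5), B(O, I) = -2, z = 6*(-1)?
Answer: 8745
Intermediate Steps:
z = -6
W(q) = 49 (W(q) = -7*(-7) = 49)
V = -1/7 (V = 1/(-6 - 1) = 1/(-7) = -1/7 ≈ -0.14286)
s(R) = 14 (s(R) = -1/7*(-2)*49 = (2/7)*49 = 14)
s(-208) + 8731 = 14 + 8731 = 8745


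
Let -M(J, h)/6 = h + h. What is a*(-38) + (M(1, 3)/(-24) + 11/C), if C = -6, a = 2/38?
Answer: -7/3 ≈ -2.3333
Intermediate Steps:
M(J, h) = -12*h (M(J, h) = -6*(h + h) = -12*h)
a = 1/19 (a = 2*(1/38) = 1/19 ≈ 0.052632)
a*(-38) + (M(1, 3)/(-24) + 11/C) = (1/19)*(-38) + (-12*3/(-24) + 11/(-6)) = -2 + (-36*(-1/24) + 11*(-1/6)) = -2 + (3/2 - 11/6) = -2 - 1/3 = -7/3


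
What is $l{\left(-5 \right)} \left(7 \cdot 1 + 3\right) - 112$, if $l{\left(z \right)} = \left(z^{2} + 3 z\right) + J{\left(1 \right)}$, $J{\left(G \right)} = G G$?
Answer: $-2$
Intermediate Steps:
$J{\left(G \right)} = G^{2}$
$l{\left(z \right)} = 1 + z^{2} + 3 z$ ($l{\left(z \right)} = \left(z^{2} + 3 z\right) + 1^{2} = \left(z^{2} + 3 z\right) + 1 = 1 + z^{2} + 3 z$)
$l{\left(-5 \right)} \left(7 \cdot 1 + 3\right) - 112 = \left(1 + \left(-5\right)^{2} + 3 \left(-5\right)\right) \left(7 \cdot 1 + 3\right) - 112 = \left(1 + 25 - 15\right) \left(7 + 3\right) - 112 = 11 \cdot 10 - 112 = 110 - 112 = -2$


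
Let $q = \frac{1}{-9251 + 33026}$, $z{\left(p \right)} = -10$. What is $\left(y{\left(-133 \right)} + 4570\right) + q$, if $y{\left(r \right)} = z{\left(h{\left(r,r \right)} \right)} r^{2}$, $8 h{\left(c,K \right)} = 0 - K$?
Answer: $- \frac{4096907999}{23775} \approx -1.7232 \cdot 10^{5}$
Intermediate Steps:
$h{\left(c,K \right)} = - \frac{K}{8}$ ($h{\left(c,K \right)} = \frac{0 - K}{8} = \frac{\left(-1\right) K}{8} = - \frac{K}{8}$)
$y{\left(r \right)} = - 10 r^{2}$
$q = \frac{1}{23775} \approx 4.2061 \cdot 10^{-5}$
$\left(y{\left(-133 \right)} + 4570\right) + q = \left(- 10 \left(-133\right)^{2} + 4570\right) + \frac{1}{23775} = \left(\left(-10\right) 17689 + 4570\right) + \frac{1}{23775} = \left(-176890 + 4570\right) + \frac{1}{23775} = -172320 + \frac{1}{23775} = - \frac{4096907999}{23775}$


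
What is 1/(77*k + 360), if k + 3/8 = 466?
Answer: 8/289705 ≈ 2.7614e-5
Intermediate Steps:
k = 3725/8 (k = -3/8 + 466 = 3725/8 ≈ 465.63)
1/(77*k + 360) = 1/(77*(3725/8) + 360) = 1/(286825/8 + 360) = 1/(289705/8) = 8/289705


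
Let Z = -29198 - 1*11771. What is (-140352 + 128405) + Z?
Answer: -52916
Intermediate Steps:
Z = -40969 (Z = -29198 - 11771 = -40969)
(-140352 + 128405) + Z = (-140352 + 128405) - 40969 = -11947 - 40969 = -52916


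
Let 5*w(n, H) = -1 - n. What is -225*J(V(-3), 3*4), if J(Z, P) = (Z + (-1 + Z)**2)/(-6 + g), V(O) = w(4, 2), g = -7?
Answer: 675/13 ≈ 51.923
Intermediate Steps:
w(n, H) = -1/5 - n/5 (w(n, H) = (-1 - n)/5 = -1/5 - n/5)
V(O) = -1 (V(O) = -1/5 - 1/5*4 = -1/5 - 4/5 = -1)
J(Z, P) = -Z/13 - (-1 + Z)**2/13 (J(Z, P) = (Z + (-1 + Z)**2)/(-6 - 7) = (Z + (-1 + Z)**2)/(-13) = (Z + (-1 + Z)**2)*(-1/13) = -Z/13 - (-1 + Z)**2/13)
-225*J(V(-3), 3*4) = -225*(-1/13 - 1/13*(-1)**2 + (1/13)*(-1)) = -225*(-1/13 - 1/13*1 - 1/13) = -225*(-1/13 - 1/13 - 1/13) = -225*(-3/13) = 675/13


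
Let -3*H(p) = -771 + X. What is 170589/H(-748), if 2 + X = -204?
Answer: 511767/977 ≈ 523.81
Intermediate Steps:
X = -206 (X = -2 - 204 = -206)
H(p) = 977/3 (H(p) = -(-771 - 206)/3 = -⅓*(-977) = 977/3)
170589/H(-748) = 170589/(977/3) = 170589*(3/977) = 511767/977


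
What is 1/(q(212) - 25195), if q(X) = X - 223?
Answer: -1/25206 ≈ -3.9673e-5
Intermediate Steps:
q(X) = -223 + X
1/(q(212) - 25195) = 1/((-223 + 212) - 25195) = 1/(-11 - 25195) = 1/(-25206) = -1/25206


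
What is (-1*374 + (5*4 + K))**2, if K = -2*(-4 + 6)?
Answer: 128164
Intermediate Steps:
K = -4 (K = -2*2 = -4)
(-1*374 + (5*4 + K))**2 = (-1*374 + (5*4 - 4))**2 = (-374 + (20 - 4))**2 = (-374 + 16)**2 = (-358)**2 = 128164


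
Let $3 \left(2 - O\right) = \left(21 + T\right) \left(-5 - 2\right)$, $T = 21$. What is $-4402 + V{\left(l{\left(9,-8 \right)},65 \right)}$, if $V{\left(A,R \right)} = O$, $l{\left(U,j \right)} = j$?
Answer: $-4302$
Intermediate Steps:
$O = 100$ ($O = 2 - \frac{\left(21 + 21\right) \left(-5 - 2\right)}{3} = 2 - \frac{42 \left(-7\right)}{3} = 2 - -98 = 2 + 98 = 100$)
$V{\left(A,R \right)} = 100$
$-4402 + V{\left(l{\left(9,-8 \right)},65 \right)} = -4402 + 100 = -4302$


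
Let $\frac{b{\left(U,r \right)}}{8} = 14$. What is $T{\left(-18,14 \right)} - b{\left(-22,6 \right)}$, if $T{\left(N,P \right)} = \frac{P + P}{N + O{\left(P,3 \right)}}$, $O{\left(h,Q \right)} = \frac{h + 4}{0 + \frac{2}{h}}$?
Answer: $- \frac{3017}{27} \approx -111.74$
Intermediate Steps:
$O{\left(h,Q \right)} = \frac{h \left(4 + h\right)}{2}$ ($O{\left(h,Q \right)} = \frac{4 + h}{2 \frac{1}{h}} = \left(4 + h\right) \frac{h}{2} = \frac{h \left(4 + h\right)}{2}$)
$b{\left(U,r \right)} = 112$ ($b{\left(U,r \right)} = 8 \cdot 14 = 112$)
$T{\left(N,P \right)} = \frac{2 P}{N + \frac{P \left(4 + P\right)}{2}}$ ($T{\left(N,P \right)} = \frac{P + P}{N + \frac{P \left(4 + P\right)}{2}} = \frac{2 P}{N + \frac{P \left(4 + P\right)}{2}}$)
$T{\left(-18,14 \right)} - b{\left(-22,6 \right)} = 4 \cdot 14 \frac{1}{2 \left(-18\right) + 14 \left(4 + 14\right)} - 112 = 4 \cdot 14 \frac{1}{-36 + 14 \cdot 18} - 112 = 4 \cdot 14 \frac{1}{-36 + 252} - 112 = 4 \cdot 14 \cdot \frac{1}{216} - 112 = \frac{7}{27} - 112 = - \frac{3017}{27}$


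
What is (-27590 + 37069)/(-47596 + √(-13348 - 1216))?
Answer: -112790621/566348445 - 9479*I*√3641/1132696890 ≈ -0.19915 - 0.00050496*I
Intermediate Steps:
(-27590 + 37069)/(-47596 + √(-13348 - 1216)) = 9479/(-47596 + √(-14564)) = 9479/(-47596 + 2*I*√3641)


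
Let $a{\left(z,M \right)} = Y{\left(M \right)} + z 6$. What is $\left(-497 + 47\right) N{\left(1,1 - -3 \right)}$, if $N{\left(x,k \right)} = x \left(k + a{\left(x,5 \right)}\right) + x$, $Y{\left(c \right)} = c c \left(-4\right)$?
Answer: $40050$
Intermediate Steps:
$Y{\left(c \right)} = - 4 c^{2}$ ($Y{\left(c \right)} = c^{2} \left(-4\right) = - 4 c^{2}$)
$a{\left(z,M \right)} = - 4 M^{2} + 6 z$ ($a{\left(z,M \right)} = - 4 M^{2} + z 6 = - 4 M^{2} + 6 z$)
$N{\left(x,k \right)} = x + x \left(-100 + k + 6 x\right)$ ($N{\left(x,k \right)} = x \left(k + \left(- 4 \cdot 5^{2} + 6 x\right)\right) + x = x \left(k + \left(\left(-4\right) 25 + 6 x\right)\right) + x = x \left(k + \left(-100 + 6 x\right)\right) + x = x \left(-100 + k + 6 x\right) + x = x + x \left(-100 + k + 6 x\right)$)
$\left(-497 + 47\right) N{\left(1,1 - -3 \right)} = \left(-497 + 47\right) 1 \left(-99 + \left(1 - -3\right) + 6 \cdot 1\right) = - 450 \cdot 1 \left(-99 + \left(1 + 3\right) + 6\right) = - 450 \cdot 1 \left(-99 + 4 + 6\right) = - 450 \cdot 1 \left(-89\right) = \left(-450\right) \left(-89\right) = 40050$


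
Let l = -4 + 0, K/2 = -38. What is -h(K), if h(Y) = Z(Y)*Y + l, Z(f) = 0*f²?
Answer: 4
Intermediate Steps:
K = -76 (K = 2*(-38) = -76)
l = -4
Z(f) = 0
h(Y) = -4 (h(Y) = 0*Y - 4 = 0 - 4 = -4)
-h(K) = -1*(-4) = 4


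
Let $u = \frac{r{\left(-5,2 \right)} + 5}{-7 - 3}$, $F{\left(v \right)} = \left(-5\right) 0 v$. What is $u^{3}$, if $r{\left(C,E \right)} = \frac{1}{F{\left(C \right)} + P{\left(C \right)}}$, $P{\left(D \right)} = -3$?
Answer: $- \frac{343}{3375} \approx -0.10163$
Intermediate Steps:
$F{\left(v \right)} = 0$ ($F{\left(v \right)} = 0 v = 0$)
$r{\left(C,E \right)} = - \frac{1}{3}$ ($r{\left(C,E \right)} = \frac{1}{0 - 3} = \frac{1}{-3} = - \frac{1}{3}$)
$u = - \frac{7}{15}$ ($u = \frac{- \frac{1}{3} + 5}{-7 - 3} = \frac{14}{3 \left(-10\right)} = \frac{14}{3} \left(- \frac{1}{10}\right) = - \frac{7}{15} \approx -0.46667$)
$u^{3} = \left(- \frac{7}{15}\right)^{3} = - \frac{343}{3375}$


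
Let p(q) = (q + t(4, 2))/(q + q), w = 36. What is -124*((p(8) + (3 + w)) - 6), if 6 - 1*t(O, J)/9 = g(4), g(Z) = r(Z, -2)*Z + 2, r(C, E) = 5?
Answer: -3038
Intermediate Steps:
g(Z) = 2 + 5*Z (g(Z) = 5*Z + 2 = 2 + 5*Z)
t(O, J) = -144 (t(O, J) = 54 - 9*(2 + 5*4) = 54 - 9*(2 + 20) = 54 - 9*22 = 54 - 198 = -144)
p(q) = (-144 + q)/(2*q) (p(q) = (q - 144)/(q + q) = (-144 + q)/((2*q)) = (-144 + q)*(1/(2*q)) = (-144 + q)/(2*q))
-124*((p(8) + (3 + w)) - 6) = -124*(((1/2)*(-144 + 8)/8 + (3 + 36)) - 6) = -124*(((1/2)*(1/8)*(-136) + 39) - 6) = -124*((-17/2 + 39) - 6) = -124*(61/2 - 6) = -124*49/2 = -3038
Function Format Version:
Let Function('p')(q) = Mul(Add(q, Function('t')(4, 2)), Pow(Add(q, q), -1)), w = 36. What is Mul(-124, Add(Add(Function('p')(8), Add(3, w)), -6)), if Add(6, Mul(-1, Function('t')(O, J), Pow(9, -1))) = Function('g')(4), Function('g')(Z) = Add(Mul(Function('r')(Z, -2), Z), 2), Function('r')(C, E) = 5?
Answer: -3038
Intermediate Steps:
Function('g')(Z) = Add(2, Mul(5, Z)) (Function('g')(Z) = Add(Mul(5, Z), 2) = Add(2, Mul(5, Z)))
Function('t')(O, J) = -144 (Function('t')(O, J) = Add(54, Mul(-9, Add(2, Mul(5, 4)))) = Add(54, Mul(-9, Add(2, 20))) = Add(54, Mul(-9, 22)) = Add(54, -198) = -144)
Function('p')(q) = Mul(Rational(1, 2), Pow(q, -1), Add(-144, q)) (Function('p')(q) = Mul(Add(q, -144), Pow(Add(q, q), -1)) = Mul(Add(-144, q), Pow(Mul(2, q), -1)) = Mul(Add(-144, q), Mul(Rational(1, 2), Pow(q, -1))) = Mul(Rational(1, 2), Pow(q, -1), Add(-144, q)))
Mul(-124, Add(Add(Function('p')(8), Add(3, w)), -6)) = Mul(-124, Add(Add(Mul(Rational(1, 2), Pow(8, -1), Add(-144, 8)), Add(3, 36)), -6)) = Mul(-124, Add(Add(Mul(Rational(1, 2), Rational(1, 8), -136), 39), -6)) = Mul(-124, Add(Add(Rational(-17, 2), 39), -6)) = Mul(-124, Add(Rational(61, 2), -6)) = Mul(-124, Rational(49, 2)) = -3038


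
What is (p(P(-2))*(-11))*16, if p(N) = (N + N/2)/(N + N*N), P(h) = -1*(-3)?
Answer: -66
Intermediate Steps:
P(h) = 3
p(N) = 3*N/(2*(N + N**2)) (p(N) = (N + N*(1/2))/(N + N**2) = (N + N/2)/(N + N**2) = (3*N/2)/(N + N**2) = 3*N/(2*(N + N**2)))
(p(P(-2))*(-11))*16 = ((3/(2*(1 + 3)))*(-11))*16 = (((3/2)/4)*(-11))*16 = (((3/2)*(1/4))*(-11))*16 = ((3/8)*(-11))*16 = -33/8*16 = -66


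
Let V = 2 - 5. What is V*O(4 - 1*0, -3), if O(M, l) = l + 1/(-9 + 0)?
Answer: 28/3 ≈ 9.3333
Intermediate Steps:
O(M, l) = -⅑ + l (O(M, l) = l + 1/(-9) = l - ⅑ = -⅑ + l)
V = -3
V*O(4 - 1*0, -3) = -3*(-⅑ - 3) = -3*(-28/9) = 28/3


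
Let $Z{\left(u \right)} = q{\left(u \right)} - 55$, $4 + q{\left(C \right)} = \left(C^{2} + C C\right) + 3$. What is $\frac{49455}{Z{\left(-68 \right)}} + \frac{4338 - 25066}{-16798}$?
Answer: $\frac{170212811}{25734536} \approx 6.6142$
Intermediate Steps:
$q{\left(C \right)} = -1 + 2 C^{2}$ ($q{\left(C \right)} = -4 + \left(\left(C^{2} + C C\right) + 3\right) = -4 + \left(\left(C^{2} + C^{2}\right) + 3\right) = -4 + \left(2 C^{2} + 3\right) = -4 + \left(3 + 2 C^{2}\right) = -1 + 2 C^{2}$)
$Z{\left(u \right)} = -56 + 2 u^{2}$ ($Z{\left(u \right)} = \left(-1 + 2 u^{2}\right) - 55 = -56 + 2 u^{2}$)
$\frac{49455}{Z{\left(-68 \right)}} + \frac{4338 - 25066}{-16798} = \frac{49455}{-56 + 2 \left(-68\right)^{2}} + \frac{4338 - 25066}{-16798} = \frac{49455}{-56 + 2 \cdot 4624} - - \frac{10364}{8399} = \frac{49455}{-56 + 9248} + \frac{10364}{8399} = \frac{49455}{9192} + \frac{10364}{8399} = 49455 \cdot \frac{1}{9192} + \frac{10364}{8399} = \frac{16485}{3064} + \frac{10364}{8399} = \frac{170212811}{25734536}$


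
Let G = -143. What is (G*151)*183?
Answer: -3951519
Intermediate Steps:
(G*151)*183 = -143*151*183 = -21593*183 = -3951519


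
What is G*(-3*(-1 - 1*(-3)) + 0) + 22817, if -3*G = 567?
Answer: 23951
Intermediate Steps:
G = -189 (G = -⅓*567 = -189)
G*(-3*(-1 - 1*(-3)) + 0) + 22817 = -189*(-3*(-1 - 1*(-3)) + 0) + 22817 = -189*(-3*(-1 + 3) + 0) + 22817 = -189*(-3*2 + 0) + 22817 = -189*(-6 + 0) + 22817 = -189*(-6) + 22817 = 1134 + 22817 = 23951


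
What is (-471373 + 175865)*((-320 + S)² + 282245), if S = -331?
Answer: -208642241368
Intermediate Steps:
(-471373 + 175865)*((-320 + S)² + 282245) = (-471373 + 175865)*((-320 - 331)² + 282245) = -295508*((-651)² + 282245) = -295508*(423801 + 282245) = -295508*706046 = -208642241368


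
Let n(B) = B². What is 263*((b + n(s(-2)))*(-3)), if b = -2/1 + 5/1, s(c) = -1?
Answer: -3156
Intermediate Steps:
b = 3 (b = -2*1 + 5*1 = -2 + 5 = 3)
263*((b + n(s(-2)))*(-3)) = 263*((3 + (-1)²)*(-3)) = 263*((3 + 1)*(-3)) = 263*(4*(-3)) = 263*(-12) = -3156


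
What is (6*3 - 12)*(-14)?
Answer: -84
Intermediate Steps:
(6*3 - 12)*(-14) = (18 - 12)*(-14) = 6*(-14) = -84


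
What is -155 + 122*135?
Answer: 16315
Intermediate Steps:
-155 + 122*135 = -155 + 16470 = 16315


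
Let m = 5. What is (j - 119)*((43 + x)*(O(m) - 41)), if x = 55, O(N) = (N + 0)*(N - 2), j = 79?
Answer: 101920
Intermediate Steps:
O(N) = N*(-2 + N)
(j - 119)*((43 + x)*(O(m) - 41)) = (79 - 119)*((43 + 55)*(5*(-2 + 5) - 41)) = -3920*(5*3 - 41) = -3920*(15 - 41) = -3920*(-26) = -40*(-2548) = 101920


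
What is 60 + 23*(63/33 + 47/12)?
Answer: 25607/132 ≈ 193.99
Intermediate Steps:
60 + 23*(63/33 + 47/12) = 60 + 23*(63*(1/33) + 47*(1/12)) = 60 + 23*(21/11 + 47/12) = 60 + 23*(769/132) = 60 + 17687/132 = 25607/132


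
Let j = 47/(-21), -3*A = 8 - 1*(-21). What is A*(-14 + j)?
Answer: 9889/63 ≈ 156.97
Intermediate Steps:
A = -29/3 (A = -(8 - 1*(-21))/3 = -(8 + 21)/3 = -1/3*29 = -29/3 ≈ -9.6667)
j = -47/21 (j = 47*(-1/21) = -47/21 ≈ -2.2381)
A*(-14 + j) = -29*(-14 - 47/21)/3 = -29/3*(-341/21) = 9889/63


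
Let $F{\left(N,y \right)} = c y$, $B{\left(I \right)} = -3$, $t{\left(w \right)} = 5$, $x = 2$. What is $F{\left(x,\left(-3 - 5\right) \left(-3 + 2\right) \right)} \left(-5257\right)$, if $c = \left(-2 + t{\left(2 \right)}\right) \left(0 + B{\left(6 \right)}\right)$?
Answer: $378504$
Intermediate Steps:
$c = -9$ ($c = \left(-2 + 5\right) \left(0 - 3\right) = 3 \left(-3\right) = -9$)
$F{\left(N,y \right)} = - 9 y$
$F{\left(x,\left(-3 - 5\right) \left(-3 + 2\right) \right)} \left(-5257\right) = - 9 \left(-3 - 5\right) \left(-3 + 2\right) \left(-5257\right) = - 9 \left(\left(-8\right) \left(-1\right)\right) \left(-5257\right) = \left(-9\right) 8 \left(-5257\right) = \left(-72\right) \left(-5257\right) = 378504$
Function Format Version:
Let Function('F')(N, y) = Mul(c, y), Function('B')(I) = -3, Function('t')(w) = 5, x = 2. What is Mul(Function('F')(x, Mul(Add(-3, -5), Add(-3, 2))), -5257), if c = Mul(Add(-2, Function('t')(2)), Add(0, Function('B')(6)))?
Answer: 378504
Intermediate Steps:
c = -9 (c = Mul(Add(-2, 5), Add(0, -3)) = Mul(3, -3) = -9)
Function('F')(N, y) = Mul(-9, y)
Mul(Function('F')(x, Mul(Add(-3, -5), Add(-3, 2))), -5257) = Mul(Mul(-9, Mul(Add(-3, -5), Add(-3, 2))), -5257) = Mul(Mul(-9, Mul(-8, -1)), -5257) = Mul(Mul(-9, 8), -5257) = Mul(-72, -5257) = 378504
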